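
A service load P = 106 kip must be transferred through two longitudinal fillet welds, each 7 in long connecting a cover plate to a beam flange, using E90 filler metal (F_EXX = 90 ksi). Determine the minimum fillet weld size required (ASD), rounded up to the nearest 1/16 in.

Total weld length L = 14 in.
Required throat t_e = P × Ω / (0.6 F_EXX × L) = 106 × 2.0 / (0.6 × 90 × 14) = 0.2804 in.
Required leg w = t_e / 0.707 = 0.3966 in → use 7/16 in.

w = 7/16 in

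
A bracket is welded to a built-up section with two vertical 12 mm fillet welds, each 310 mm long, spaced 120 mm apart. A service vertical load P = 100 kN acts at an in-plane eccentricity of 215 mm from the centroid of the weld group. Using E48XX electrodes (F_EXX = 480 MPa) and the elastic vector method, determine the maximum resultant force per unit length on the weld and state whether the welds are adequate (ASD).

f_max ≈ 575 N/mm; adequate

Total weld length L_w = 620 mm. Treat welds as unit-width lines.
Polar moment about centroid: J = 2[d³/12 + d(b/2)²] = 2[310³/12 + 310×60²] = 7197000 mm³.
Direct shear f_v = P/L_w = 100×10³ / 620 = 161.3 N/mm (vertical).
Torsion M = P·e = 100×10³ × 215 = 21500000 N·mm.
Critical point at (x, y) = (60, 155) from centroid. f_tx = M·y/J = 463 N/mm; f_ty = M·x/J = 179.2 N/mm.
Resultant f_max = √[f_tx² + (f_v + f_ty)²] = √[463² + (161.3 + 179.2)²] = 574.8 N/mm.
Capacity per unit length: r_n/Ω = (1/2.0) × 0.6 × 480 × (0.707 × 12) = 1222 N/mm.
574.8 ≤ 1222 → adequate.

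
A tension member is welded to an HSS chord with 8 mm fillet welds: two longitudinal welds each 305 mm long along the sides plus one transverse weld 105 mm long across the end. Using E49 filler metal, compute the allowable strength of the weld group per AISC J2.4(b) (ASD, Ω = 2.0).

E49XX → F_EXX = 490 MPa.
t_e = 0.707 × 8 = 5.656 mm.
R_nwl = 0.6 × 490 × 5.656 × 610 × 10⁻³ = 1014 kN (longitudinal, 2 welds).
R_nwt = 0.6 × 490 × 5.656 × 105 × 10⁻³ = 174.6 kN (transverse, base value).
(i) R_nwl + R_nwt = 1189 kN; (ii) 0.85 R_nwl + 1.5 R_nwt = 1124 kN.
R_n = max = 1189 kN [governs: (i)]; R_n/Ω = 594.5 kN.

R_n/Ω ≈ 594 kN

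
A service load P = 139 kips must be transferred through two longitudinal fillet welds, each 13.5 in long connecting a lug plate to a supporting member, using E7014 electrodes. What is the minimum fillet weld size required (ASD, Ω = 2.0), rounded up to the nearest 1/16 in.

w = 3/8 in

E70XX → F_EXX = 70 ksi.
Total weld length L = 27 in.
Required throat t_e = P × Ω / (0.6 F_EXX × L) = 139 × 2.0 / (0.6 × 70 × 27) = 0.2451 in.
Required leg w = t_e / 0.707 = 0.3467 in → use 3/8 in.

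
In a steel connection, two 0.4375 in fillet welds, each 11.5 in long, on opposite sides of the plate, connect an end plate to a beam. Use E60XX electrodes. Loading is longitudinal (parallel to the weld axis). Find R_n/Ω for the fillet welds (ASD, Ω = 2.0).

E60XX → F_EXX = 60 ksi.
Effective throat t_e = 0.707 × 0.4375 = 0.3093 in.
Total length L = 23 in; A_we = 0.3093 × 23 = 7.114 in².
F_nw = 0.6 F_EXX = 0.6 × 60 = 36 ksi.
R_n = 36 × 7.114 = 256.1 kips; R_n/Ω = 256.1/2.0 = 128.1 kips.

R_n/Ω ≈ 128 kips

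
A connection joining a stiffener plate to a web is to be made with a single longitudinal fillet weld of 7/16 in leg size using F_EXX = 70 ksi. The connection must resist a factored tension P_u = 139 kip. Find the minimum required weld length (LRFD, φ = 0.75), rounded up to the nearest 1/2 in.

L = 14.5 in

Throat t_e = 0.707 × 0.4375 = 0.3093 in.
φr_n = 0.75 × 0.6 × 70 × 0.3093 = 9.743 kip/in.
L_req = P_u / φr_n = 139 / 9.743 = 14.27 in total.
Round up → use L = 14.5 in.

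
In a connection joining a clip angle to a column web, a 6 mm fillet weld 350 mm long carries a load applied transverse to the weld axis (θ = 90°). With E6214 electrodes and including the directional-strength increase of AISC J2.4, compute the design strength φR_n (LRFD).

E62XX → F_EXX = 620 MPa.
t_e = 0.707 × 6 = 4.242 mm; A_we = 4.242 × 350 = 1485 mm².
Directional factor: 1.0 + 0.5 sin^1.5(90°) = 1.5.
F_nw = 0.6 × 620 × 1.5 = 558 MPa.
φR_n = 0.75 × 558 × 1485 × 10⁻³ = 621.3 kN.

φR_n ≈ 621 kN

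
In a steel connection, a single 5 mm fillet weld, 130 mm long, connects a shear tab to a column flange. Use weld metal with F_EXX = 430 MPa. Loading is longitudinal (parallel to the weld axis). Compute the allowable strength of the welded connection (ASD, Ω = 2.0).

Effective throat t_e = 0.707 × 5 = 3.535 mm.
Total length L = 130 mm; A_we = 3.535 × 130 = 459.5 mm².
F_nw = 0.6 F_EXX = 0.6 × 430 = 258 MPa.
R_n = 258 × 459.5 × 10⁻³ = 118.6 kN; R_n/Ω = 118.6/2.0 = 59.28 kN.

R_n/Ω ≈ 59.3 kN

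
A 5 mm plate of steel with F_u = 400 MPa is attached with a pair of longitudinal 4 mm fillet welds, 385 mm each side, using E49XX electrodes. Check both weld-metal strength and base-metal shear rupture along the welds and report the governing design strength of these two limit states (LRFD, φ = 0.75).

E49XX → F_EXX = 490 MPa.
t_e = 0.707 × 4 = 2.828 mm; L = 770 mm.
Weld metal: φR_n = 0.75 × 0.6 × 490 × 2.828 × 770 × 10⁻³ = 480.2 kN.
Base metal (shear rupture): φR_n = 0.75 × 0.6 × 400 × 5 × 770 × 10⁻³ = 693 kN.
Governing: weld metal.

φR_n ≈ 480 kN (weld metal governs)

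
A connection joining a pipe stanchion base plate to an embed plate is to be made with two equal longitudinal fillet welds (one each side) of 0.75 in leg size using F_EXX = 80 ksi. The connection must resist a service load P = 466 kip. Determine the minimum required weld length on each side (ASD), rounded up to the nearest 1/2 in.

L = 18.5 in on each side

Throat t_e = 0.707 × 0.75 = 0.5302 in.
r_n/Ω = (0.6 × 80 × 0.5302) / 2.0 = 12.73 kip/in.
L_req = P / (r_n/Ω) = 466 / 12.73 = 36.62 in total.
Per side: 36.62 / 2 = 18.31 in.
Round up → use L = 18.5 in on each side.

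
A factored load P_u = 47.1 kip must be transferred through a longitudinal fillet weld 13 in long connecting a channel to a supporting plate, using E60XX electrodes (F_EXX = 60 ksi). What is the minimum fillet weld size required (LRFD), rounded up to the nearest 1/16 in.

Total weld length L = 13 in.
Required throat t_e = P_u / (φ × 0.6 F_EXX × L) = 47.1 / (0.75 × 0.6 × 60 × 13) = 0.1342 in.
Required leg w = t_e / 0.707 = 0.1898 in → use 1/4 in.

w = 1/4 in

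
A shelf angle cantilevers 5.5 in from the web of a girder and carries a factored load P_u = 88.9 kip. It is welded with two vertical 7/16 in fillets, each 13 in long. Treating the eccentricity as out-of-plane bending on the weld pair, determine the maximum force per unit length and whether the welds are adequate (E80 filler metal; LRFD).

E80XX → F_EXX = 80 ksi.
L_w = 2 × 13 = 26 in; section modulus (unit throat) S = 2 × L²/6 = 56.33 in².
Direct shear f_v = P/L_w = 88.9/26 = 3.419 kip/in.
Moment M = P × e = 88.9 × 5.5 = 488.95 kip·in; bending f_b = M/S = 8.68 kip/in.
f_max = √(f_v² + f_b²) = √(3.419² + 8.68²) = 9.329 kip/in.
φr_n = 0.75 × 0.6 × 80 × (0.707 × 0.4375) = 11.14 kip/in → adequate.

f_max ≈ 9.33 kip/in; adequate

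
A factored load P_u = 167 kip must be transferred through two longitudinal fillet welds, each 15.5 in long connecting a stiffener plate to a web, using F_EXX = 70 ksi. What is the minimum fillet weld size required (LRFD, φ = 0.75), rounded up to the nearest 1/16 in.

w = 1/4 in

Total weld length L = 31 in.
Required throat t_e = P_u / (φ × 0.6 F_EXX × L) = 167 / (0.75 × 0.6 × 70 × 31) = 0.171 in.
Required leg w = t_e / 0.707 = 0.2419 in → use 1/4 in.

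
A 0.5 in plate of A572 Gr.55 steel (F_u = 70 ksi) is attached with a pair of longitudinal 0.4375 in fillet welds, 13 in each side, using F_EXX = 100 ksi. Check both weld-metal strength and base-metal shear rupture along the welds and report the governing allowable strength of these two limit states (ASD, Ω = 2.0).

t_e = 0.707 × 0.4375 = 0.3093 in; L = 26 in.
Weld metal: R_n/Ω = (1/2.0) × 0.6 × 100 × 0.3093 × 26 = 241.3 kips.
Base metal (shear rupture): R_n/Ω = (1/2.0) × 0.6 × 70 × 0.5 × 26 = 273 kips.
Governing: weld metal.

R_n/Ω ≈ 241 kips (weld metal governs)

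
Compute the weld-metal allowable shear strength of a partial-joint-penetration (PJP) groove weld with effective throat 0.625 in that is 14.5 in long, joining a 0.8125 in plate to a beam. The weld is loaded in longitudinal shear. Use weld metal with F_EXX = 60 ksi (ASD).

R_n/Ω ≈ 163 kip

Effective throat (given) t_e = 0.625 in.
A_we = 0.625 × 14.5 = 9.062 in².
F_nw = 0.6 F_EXX = 36 ksi.
R_n/Ω = (36 × 9.062) / 2.0 = 163.1 kip.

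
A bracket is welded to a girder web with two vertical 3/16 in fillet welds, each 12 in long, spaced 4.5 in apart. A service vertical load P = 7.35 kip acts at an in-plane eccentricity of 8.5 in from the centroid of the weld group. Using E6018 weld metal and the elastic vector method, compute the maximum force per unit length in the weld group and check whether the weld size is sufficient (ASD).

f_max ≈ 1.12 kip/in; adequate

E60XX → F_EXX = 60 ksi.
Total weld length L_w = 24 in. Treat welds as unit-width lines.
Polar moment about centroid: J = 2[d³/12 + d(b/2)²] = 2[12³/12 + 12×2.25²] = 409.5 in³.
Direct shear f_v = P/L_w = 7.35 / 24 = 0.3062 kip/in (vertical).
Torsion M = P·e = 7.35 × 8.5 = 62.475 kip·in.
Critical point at (x, y) = (2.25, 6) from centroid. f_tx = M·y/J = 0.9154 kip/in; f_ty = M·x/J = 0.3433 kip/in.
Resultant f_max = √[f_tx² + (f_v + f_ty)²] = √[0.9154² + (0.3062 + 0.3433)²] = 1.122 kip/in.
Capacity per unit length: r_n/Ω = (1/2.0) × 0.6 × 60 × (0.707 × 0.1875) = 2.386 kip/in.
1.122 ≤ 2.386 → adequate.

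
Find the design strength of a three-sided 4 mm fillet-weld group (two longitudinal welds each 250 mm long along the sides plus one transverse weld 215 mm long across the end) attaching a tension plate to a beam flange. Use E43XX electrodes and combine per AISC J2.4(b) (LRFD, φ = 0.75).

E43XX → F_EXX = 430 MPa.
t_e = 0.707 × 4 = 2.828 mm.
R_nwl = 0.6 × 430 × 2.828 × 500 × 10⁻³ = 364.8 kN (longitudinal, 2 welds).
R_nwt = 0.6 × 430 × 2.828 × 215 × 10⁻³ = 156.9 kN (transverse, base value).
(i) R_nwl + R_nwt = 521.7 kN; (ii) 0.85 R_nwl + 1.5 R_nwt = 545.4 kN.
R_n = max = 545.4 kN [governs: (ii)]; φR_n = 409 kN.

φR_n ≈ 409 kN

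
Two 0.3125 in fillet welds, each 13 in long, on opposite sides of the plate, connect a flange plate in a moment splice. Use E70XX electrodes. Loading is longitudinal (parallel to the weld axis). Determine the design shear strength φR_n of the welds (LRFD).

φR_n ≈ 181 kip

E70XX → F_EXX = 70 ksi.
Effective throat t_e = 0.707 × 0.3125 = 0.2209 in.
Total length L = 26 in; A_we = 0.2209 × 26 = 5.744 in².
F_nw = 0.6 F_EXX = 0.6 × 70 = 42 ksi.
φR_n = 0.75 × 42 × 5.744 = 180.9 kip.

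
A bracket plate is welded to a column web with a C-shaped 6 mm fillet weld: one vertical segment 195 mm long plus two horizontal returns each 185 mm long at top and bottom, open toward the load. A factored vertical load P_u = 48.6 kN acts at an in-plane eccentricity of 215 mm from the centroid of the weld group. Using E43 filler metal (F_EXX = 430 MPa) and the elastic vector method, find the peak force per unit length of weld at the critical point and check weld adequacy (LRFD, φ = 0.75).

f_max ≈ 335 N/mm; adequate

Total weld length L_w = 565 mm. Treat welds as unit-width lines.
Centroid: x̄ = 2×185×92.5 / 565 = 60.58 mm from the vertical weld.
Polar moment about centroid: J = I_x + I_y = [195³/12 + 2×185×97.5²] + [195×60.58² + 2(185³/12 + 185×31.92²)] = 6283000 mm³.
Direct shear f_v = P/L_w = 48.6×10³ / 565 = 86.02 N/mm (vertical).
Torsion M = P·e = 48.6×10³ × 215 = 10449000 N·mm.
Critical point at (x, y) = (124.4, 97.5) from centroid. f_tx = M·y/J = 162.1 N/mm; f_ty = M·x/J = 206.9 N/mm.
Resultant f_max = √[f_tx² + (f_v + f_ty)²] = √[162.1² + (86.02 + 206.9)²] = 334.8 N/mm.
Capacity per unit length: φr_n = 0.75 × 0.6 × 430 × (0.707 × 6) = 820.8 N/mm.
334.8 ≤ 820.8 → adequate.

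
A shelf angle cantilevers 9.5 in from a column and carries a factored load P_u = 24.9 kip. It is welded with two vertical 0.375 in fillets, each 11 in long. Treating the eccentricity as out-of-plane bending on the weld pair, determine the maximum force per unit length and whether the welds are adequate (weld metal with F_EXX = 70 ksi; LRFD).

L_w = 2 × 11 = 22 in; section modulus (unit throat) S = 2 × L²/6 = 40.33 in².
Direct shear f_v = P/L_w = 24.9/22 = 1.132 kip/in.
Moment M = P × e = 24.9 × 9.5 = 236.55 kip·in; bending f_b = M/S = 5.865 kip/in.
f_max = √(f_v² + f_b²) = √(1.132² + 5.865²) = 5.973 kip/in.
φr_n = 0.75 × 0.6 × 70 × (0.707 × 0.375) = 8.351 kip/in → adequate.

f_max ≈ 5.97 kip/in; adequate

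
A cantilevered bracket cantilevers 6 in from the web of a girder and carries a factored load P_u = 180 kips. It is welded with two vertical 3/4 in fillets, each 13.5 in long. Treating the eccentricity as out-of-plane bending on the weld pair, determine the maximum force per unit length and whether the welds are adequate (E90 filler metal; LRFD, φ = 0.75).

f_max ≈ 19 kip/in; adequate

E90XX → F_EXX = 90 ksi.
L_w = 2 × 13.5 = 27 in; section modulus (unit throat) S = 2 × L²/6 = 60.75 in².
Direct shear f_v = P/L_w = 180/27 = 6.667 kip/in.
Moment M = P × e = 180 × 6 = 1080 kip·in; bending f_b = M/S = 17.78 kip/in.
f_max = √(f_v² + f_b²) = √(6.667² + 17.78²) = 18.99 kip/in.
φr_n = 0.75 × 0.6 × 90 × (0.707 × 0.75) = 21.48 kip/in → adequate.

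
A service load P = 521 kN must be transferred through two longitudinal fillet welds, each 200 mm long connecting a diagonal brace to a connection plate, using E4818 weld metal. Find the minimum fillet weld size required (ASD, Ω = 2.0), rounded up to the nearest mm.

w = 13 mm

E48XX → F_EXX = 480 MPa.
Total weld length L = 400 mm.
Required throat t_e = P × Ω / (0.6 F_EXX × L) = 521 × 2.0 / (0.6 × 480 × 400 × 10⁻³) = 9.045 mm.
Required leg w = t_e / 0.707 = 12.79 mm → use 13 mm.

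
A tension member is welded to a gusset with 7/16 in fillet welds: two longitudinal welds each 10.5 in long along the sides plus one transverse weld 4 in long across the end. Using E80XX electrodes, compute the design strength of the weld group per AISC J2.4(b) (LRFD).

φR_n ≈ 278 kip

E80XX → F_EXX = 80 ksi.
t_e = 0.707 × 0.4375 = 0.3093 in.
R_nwl = 0.6 × 80 × 0.3093 × 21 = 311.8 kip (longitudinal, 2 welds).
R_nwt = 0.6 × 80 × 0.3093 × 4 = 59.39 kip (transverse, base value).
(i) R_nwl + R_nwt = 371.2 kip; (ii) 0.85 R_nwl + 1.5 R_nwt = 354.1 kip.
R_n = max = 371.2 kip [governs: (i)]; φR_n = 278.4 kip.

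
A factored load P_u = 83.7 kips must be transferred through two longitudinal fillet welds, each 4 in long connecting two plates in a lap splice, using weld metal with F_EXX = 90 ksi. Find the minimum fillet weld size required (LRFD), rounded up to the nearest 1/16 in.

w = 3/8 in

Total weld length L = 8 in.
Required throat t_e = P_u / (φ × 0.6 F_EXX × L) = 83.7 / (0.75 × 0.6 × 90 × 8) = 0.2583 in.
Required leg w = t_e / 0.707 = 0.3654 in → use 3/8 in.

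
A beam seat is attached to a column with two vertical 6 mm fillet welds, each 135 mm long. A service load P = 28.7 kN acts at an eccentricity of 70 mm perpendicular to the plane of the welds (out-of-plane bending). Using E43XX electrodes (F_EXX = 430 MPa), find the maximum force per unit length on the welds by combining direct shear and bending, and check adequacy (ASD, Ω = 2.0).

L_w = 2 × 135 = 270 mm; section modulus (unit throat) S = 2 × L²/6 = 6075 mm².
Direct shear f_v = P/L_w = 28.7×10³/270 = 106.3 N/mm.
Moment M = P × e = 28.7×10³ × 70 = 2009000 N·mm; bending f_b = M/S = 330.7 N/mm.
f_max = √(f_v² + f_b²) = √(106.3² + 330.7²) = 347.4 N/mm.
r_n/Ω = (1/2.0) × 0.6 × 430 × (0.707 × 6) = 547.2 N/mm → adequate.

f_max ≈ 347 N/mm; adequate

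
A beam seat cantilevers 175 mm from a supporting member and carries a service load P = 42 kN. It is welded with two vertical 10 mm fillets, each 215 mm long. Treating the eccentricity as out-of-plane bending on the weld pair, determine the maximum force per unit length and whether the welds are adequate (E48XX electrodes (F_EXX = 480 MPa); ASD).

L_w = 2 × 215 = 430 mm; section modulus (unit throat) S = 2 × L²/6 = 15410 mm².
Direct shear f_v = P/L_w = 42×10³/430 = 97.67 N/mm.
Moment M = P × e = 42×10³ × 175 = 7350000 N·mm; bending f_b = M/S = 477 N/mm.
f_max = √(f_v² + f_b²) = √(97.67² + 477²) = 486.9 N/mm.
r_n/Ω = (1/2.0) × 0.6 × 480 × (0.707 × 10) = 1018 N/mm → adequate.

f_max ≈ 487 N/mm; adequate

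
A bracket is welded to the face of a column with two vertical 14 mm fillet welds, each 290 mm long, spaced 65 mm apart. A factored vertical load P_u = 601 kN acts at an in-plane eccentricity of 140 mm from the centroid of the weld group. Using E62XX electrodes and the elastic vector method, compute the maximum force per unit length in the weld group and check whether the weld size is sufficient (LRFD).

E62XX → F_EXX = 620 MPa.
Total weld length L_w = 580 mm. Treat welds as unit-width lines.
Polar moment about centroid: J = 2[d³/12 + d(b/2)²] = 2[290³/12 + 290×32.5²] = 4677000 mm³.
Direct shear f_v = P/L_w = 601×10³ / 580 = 1036 N/mm (vertical).
Torsion M = P·e = 601×10³ × 140 = 84140000 N·mm.
Critical point at (x, y) = (32.5, 145) from centroid. f_tx = M·y/J = 2608 N/mm; f_ty = M·x/J = 584.6 N/mm.
Resultant f_max = √[f_tx² + (f_v + f_ty)²] = √[2608² + (1036 + 584.6)²] = 3071 N/mm.
Capacity per unit length: φr_n = 0.75 × 0.6 × 620 × (0.707 × 14) = 2762 N/mm.
3071 > 2762 → NOT adequate.

f_max ≈ 3070 N/mm; NOT adequate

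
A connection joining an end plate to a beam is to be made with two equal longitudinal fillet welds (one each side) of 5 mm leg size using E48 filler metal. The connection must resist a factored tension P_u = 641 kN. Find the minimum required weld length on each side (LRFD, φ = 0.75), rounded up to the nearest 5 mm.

L = 420 mm on each side

E48XX → F_EXX = 480 MPa.
Throat t_e = 0.707 × 5 = 3.535 mm.
φr_n = 0.75 × 0.6 × 480 × 3.535 × 10⁻³ = 0.7636 kN/mm.
L_req = P_u / φr_n = 641 / 0.7636 = 839.5 mm total.
Per side: 839.5 / 2 = 419.7 mm.
Round up → use L = 420 mm on each side.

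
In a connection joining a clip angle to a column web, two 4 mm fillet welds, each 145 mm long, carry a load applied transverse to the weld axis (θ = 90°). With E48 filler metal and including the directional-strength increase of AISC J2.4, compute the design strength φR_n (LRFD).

φR_n ≈ 266 kN

E48XX → F_EXX = 480 MPa.
t_e = 0.707 × 4 = 2.828 mm; A_we = 2.828 × 290 = 820.1 mm².
Directional factor: 1.0 + 0.5 sin^1.5(90°) = 1.5.
F_nw = 0.6 × 480 × 1.5 = 432 MPa.
φR_n = 0.75 × 432 × 820.1 × 10⁻³ = 265.7 kN.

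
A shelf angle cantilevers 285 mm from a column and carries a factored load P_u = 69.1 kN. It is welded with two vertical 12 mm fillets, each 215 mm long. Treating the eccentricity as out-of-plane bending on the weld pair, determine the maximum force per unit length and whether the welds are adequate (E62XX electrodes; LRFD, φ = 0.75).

E62XX → F_EXX = 620 MPa.
L_w = 2 × 215 = 430 mm; section modulus (unit throat) S = 2 × L²/6 = 15410 mm².
Direct shear f_v = P/L_w = 69.1×10³/430 = 160.7 N/mm.
Moment M = P × e = 69.1×10³ × 285 = 19694000 N·mm; bending f_b = M/S = 1278 N/mm.
f_max = √(f_v² + f_b²) = √(160.7² + 1278²) = 1288 N/mm.
φr_n = 0.75 × 0.6 × 620 × (0.707 × 12) = 2367 N/mm → adequate.

f_max ≈ 1290 N/mm; adequate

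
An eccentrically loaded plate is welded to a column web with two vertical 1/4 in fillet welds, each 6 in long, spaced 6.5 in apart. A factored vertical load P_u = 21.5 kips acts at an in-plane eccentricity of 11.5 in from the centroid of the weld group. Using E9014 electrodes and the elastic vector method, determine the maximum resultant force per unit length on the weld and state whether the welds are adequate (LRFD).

E90XX → F_EXX = 90 ksi.
Total weld length L_w = 12 in. Treat welds as unit-width lines.
Polar moment about centroid: J = 2[d³/12 + d(b/2)²] = 2[6³/12 + 6×3.25²] = 162.8 in³.
Direct shear f_v = P/L_w = 21.5 / 12 = 1.792 kip/in (vertical).
Torsion M = P·e = 21.5 × 11.5 = 247.25 kip·in.
Critical point at (x, y) = (3.25, 3) from centroid. f_tx = M·y/J = 4.558 kip/in; f_ty = M·x/J = 4.937 kip/in.
Resultant f_max = √[f_tx² + (f_v + f_ty)²] = √[4.558² + (1.792 + 4.937)²] = 8.127 kip/in.
Capacity per unit length: φr_n = 0.75 × 0.6 × 90 × (0.707 × 0.25) = 7.158 kip/in.
8.127 > 7.158 → NOT adequate.

f_max ≈ 8.13 kip/in; NOT adequate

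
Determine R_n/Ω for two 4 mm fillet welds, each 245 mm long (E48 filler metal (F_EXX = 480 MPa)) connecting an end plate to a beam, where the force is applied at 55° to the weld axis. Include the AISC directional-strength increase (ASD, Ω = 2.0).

R_n/Ω ≈ 274 kN

t_e = 0.707 × 4 = 2.828 mm; A_we = 2.828 × 490 = 1386 mm².
Directional factor: 1.0 + 0.5 sin^1.5(55°) = 1.371.
F_nw = 0.6 × 480 × 1.371 = 394.8 MPa.
R_n/Ω = (394.8 × 1386) / 2.0 × 10⁻³ = 273.5 kN.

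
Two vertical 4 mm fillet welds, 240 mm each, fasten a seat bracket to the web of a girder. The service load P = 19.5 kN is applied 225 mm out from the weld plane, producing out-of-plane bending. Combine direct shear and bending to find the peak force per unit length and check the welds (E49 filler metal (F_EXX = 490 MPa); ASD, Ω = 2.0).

L_w = 2 × 240 = 480 mm; section modulus (unit throat) S = 2 × L²/6 = 19200 mm².
Direct shear f_v = P/L_w = 19.5×10³/480 = 40.62 N/mm.
Moment M = P × e = 19.5×10³ × 225 = 4387500 N·mm; bending f_b = M/S = 228.5 N/mm.
f_max = √(f_v² + f_b²) = √(40.62² + 228.5²) = 232.1 N/mm.
r_n/Ω = (1/2.0) × 0.6 × 490 × (0.707 × 4) = 415.7 N/mm → adequate.

f_max ≈ 232 N/mm; adequate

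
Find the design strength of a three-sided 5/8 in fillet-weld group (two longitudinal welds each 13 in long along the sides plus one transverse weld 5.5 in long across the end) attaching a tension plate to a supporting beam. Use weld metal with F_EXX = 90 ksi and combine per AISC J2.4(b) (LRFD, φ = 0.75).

φR_n ≈ 564 kip

t_e = 0.707 × 0.625 = 0.4419 in.
R_nwl = 0.6 × 90 × 0.4419 × 26 = 620.4 kip (longitudinal, 2 welds).
R_nwt = 0.6 × 90 × 0.4419 × 5.5 = 131.2 kip (transverse, base value).
(i) R_nwl + R_nwt = 751.6 kip; (ii) 0.85 R_nwl + 1.5 R_nwt = 724.2 kip.
R_n = max = 751.6 kip [governs: (i)]; φR_n = 563.7 kip.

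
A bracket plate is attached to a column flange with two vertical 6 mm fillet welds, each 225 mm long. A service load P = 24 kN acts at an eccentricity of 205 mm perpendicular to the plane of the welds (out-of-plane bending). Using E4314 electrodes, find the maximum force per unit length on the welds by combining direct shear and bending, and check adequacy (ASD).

E43XX → F_EXX = 430 MPa.
L_w = 2 × 225 = 450 mm; section modulus (unit throat) S = 2 × L²/6 = 16880 mm².
Direct shear f_v = P/L_w = 24×10³/450 = 53.33 N/mm.
Moment M = P × e = 24×10³ × 205 = 4920000 N·mm; bending f_b = M/S = 291.6 N/mm.
f_max = √(f_v² + f_b²) = √(53.33² + 291.6²) = 296.4 N/mm.
r_n/Ω = (1/2.0) × 0.6 × 430 × (0.707 × 6) = 547.2 N/mm → adequate.

f_max ≈ 296 N/mm; adequate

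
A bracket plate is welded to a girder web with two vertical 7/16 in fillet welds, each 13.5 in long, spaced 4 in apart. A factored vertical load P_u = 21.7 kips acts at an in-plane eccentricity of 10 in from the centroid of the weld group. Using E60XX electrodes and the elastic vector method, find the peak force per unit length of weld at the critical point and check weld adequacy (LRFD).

E60XX → F_EXX = 60 ksi.
Total weld length L_w = 27 in. Treat welds as unit-width lines.
Polar moment about centroid: J = 2[d³/12 + d(b/2)²] = 2[13.5³/12 + 13.5×2²] = 518.1 in³.
Direct shear f_v = P/L_w = 21.7 / 27 = 0.8037 kip/in (vertical).
Torsion M = P·e = 21.7 × 10 = 217 kip·in.
Critical point at (x, y) = (2, 6.75) from centroid. f_tx = M·y/J = 2.827 kip/in; f_ty = M·x/J = 0.8377 kip/in.
Resultant f_max = √[f_tx² + (f_v + f_ty)²] = √[2.827² + (0.8037 + 0.8377)²] = 3.269 kip/in.
Capacity per unit length: φr_n = 0.75 × 0.6 × 60 × (0.707 × 0.4375) = 8.351 kip/in.
3.269 ≤ 8.351 → adequate.

f_max ≈ 3.27 kip/in; adequate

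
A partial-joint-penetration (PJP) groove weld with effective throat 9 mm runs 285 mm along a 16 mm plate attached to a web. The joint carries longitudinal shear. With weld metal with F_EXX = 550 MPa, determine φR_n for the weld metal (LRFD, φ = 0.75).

φR_n ≈ 635 kN

Effective throat (given) t_e = 9 mm.
A_we = 9 × 285 = 2565 mm².
F_nw = 0.6 F_EXX = 330 MPa.
φR_n = 0.75 × 330 × 2565 × 10⁻³ = 634.8 kN.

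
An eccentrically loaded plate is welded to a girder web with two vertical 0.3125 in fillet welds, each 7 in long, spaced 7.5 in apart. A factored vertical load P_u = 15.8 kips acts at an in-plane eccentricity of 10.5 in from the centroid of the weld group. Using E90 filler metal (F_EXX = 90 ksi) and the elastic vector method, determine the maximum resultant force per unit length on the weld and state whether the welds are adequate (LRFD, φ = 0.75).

Total weld length L_w = 14 in. Treat welds as unit-width lines.
Polar moment about centroid: J = 2[d³/12 + d(b/2)²] = 2[7³/12 + 7×3.75²] = 254 in³.
Direct shear f_v = P/L_w = 15.8 / 14 = 1.129 kip/in (vertical).
Torsion M = P·e = 15.8 × 10.5 = 165.9 kip·in.
Critical point at (x, y) = (3.75, 3.5) from centroid. f_tx = M·y/J = 2.286 kip/in; f_ty = M·x/J = 2.449 kip/in.
Resultant f_max = √[f_tx² + (f_v + f_ty)²] = √[2.286² + (1.129 + 2.449)²] = 4.245 kip/in.
Capacity per unit length: φr_n = 0.75 × 0.6 × 90 × (0.707 × 0.3125) = 8.948 kip/in.
4.245 ≤ 8.948 → adequate.

f_max ≈ 4.25 kip/in; adequate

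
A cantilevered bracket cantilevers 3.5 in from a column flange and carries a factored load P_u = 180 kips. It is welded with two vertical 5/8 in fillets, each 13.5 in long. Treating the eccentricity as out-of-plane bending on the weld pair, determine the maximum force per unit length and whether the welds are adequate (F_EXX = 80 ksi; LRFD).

L_w = 2 × 13.5 = 27 in; section modulus (unit throat) S = 2 × L²/6 = 60.75 in².
Direct shear f_v = P/L_w = 180/27 = 6.667 kip/in.
Moment M = P × e = 180 × 3.5 = 630 kip·in; bending f_b = M/S = 10.37 kip/in.
f_max = √(f_v² + f_b²) = √(6.667² + 10.37²) = 12.33 kip/in.
φr_n = 0.75 × 0.6 × 80 × (0.707 × 0.625) = 15.91 kip/in → adequate.

f_max ≈ 12.3 kip/in; adequate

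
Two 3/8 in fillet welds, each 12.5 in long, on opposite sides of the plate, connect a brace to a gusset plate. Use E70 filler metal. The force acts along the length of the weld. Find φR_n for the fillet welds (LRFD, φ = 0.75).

E70XX → F_EXX = 70 ksi.
Effective throat t_e = 0.707 × 0.375 = 0.2651 in.
Total length L = 25 in; A_we = 0.2651 × 25 = 6.628 in².
F_nw = 0.6 F_EXX = 0.6 × 70 = 42 ksi.
φR_n = 0.75 × 42 × 6.628 = 208.8 kip.

φR_n ≈ 209 kip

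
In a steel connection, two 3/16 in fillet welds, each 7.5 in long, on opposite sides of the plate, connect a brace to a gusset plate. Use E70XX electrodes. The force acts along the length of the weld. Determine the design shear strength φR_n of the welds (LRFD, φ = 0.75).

φR_n ≈ 62.6 kips

E70XX → F_EXX = 70 ksi.
Effective throat t_e = 0.707 × 0.1875 = 0.1326 in.
Total length L = 15 in; A_we = 0.1326 × 15 = 1.988 in².
F_nw = 0.6 F_EXX = 0.6 × 70 = 42 ksi.
φR_n = 0.75 × 42 × 1.988 = 62.64 kips.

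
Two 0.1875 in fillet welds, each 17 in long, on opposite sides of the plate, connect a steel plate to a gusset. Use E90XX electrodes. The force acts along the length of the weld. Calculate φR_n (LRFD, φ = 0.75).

E90XX → F_EXX = 90 ksi.
Effective throat t_e = 0.707 × 0.1875 = 0.1326 in.
Total length L = 34 in; A_we = 0.1326 × 34 = 4.507 in².
F_nw = 0.6 F_EXX = 0.6 × 90 = 54 ksi.
φR_n = 0.75 × 54 × 4.507 = 182.5 kip.

φR_n ≈ 183 kip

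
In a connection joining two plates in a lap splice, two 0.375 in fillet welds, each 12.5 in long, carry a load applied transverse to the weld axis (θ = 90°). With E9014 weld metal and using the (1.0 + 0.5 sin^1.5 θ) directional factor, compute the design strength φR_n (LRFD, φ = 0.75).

φR_n ≈ 403 kips

E90XX → F_EXX = 90 ksi.
t_e = 0.707 × 0.375 = 0.2651 in; A_we = 0.2651 × 25 = 6.628 in².
Directional factor: 1.0 + 0.5 sin^1.5(90°) = 1.5.
F_nw = 0.6 × 90 × 1.5 = 81 ksi.
φR_n = 0.75 × 81 × 6.628 = 402.7 kips.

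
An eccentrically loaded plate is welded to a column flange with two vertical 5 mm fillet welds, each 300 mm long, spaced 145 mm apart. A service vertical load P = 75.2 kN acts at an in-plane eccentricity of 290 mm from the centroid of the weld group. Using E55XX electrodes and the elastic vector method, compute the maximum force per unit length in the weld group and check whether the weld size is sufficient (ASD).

f_max ≈ 541 N/mm; adequate

E55XX → F_EXX = 550 MPa.
Total weld length L_w = 600 mm. Treat welds as unit-width lines.
Polar moment about centroid: J = 2[d³/12 + d(b/2)²] = 2[300³/12 + 300×72.5²] = 7654000 mm³.
Direct shear f_v = P/L_w = 75.2×10³ / 600 = 125.3 N/mm (vertical).
Torsion M = P·e = 75.2×10³ × 290 = 21808000 N·mm.
Critical point at (x, y) = (72.5, 150) from centroid. f_tx = M·y/J = 427.4 N/mm; f_ty = M·x/J = 206.6 N/mm.
Resultant f_max = √[f_tx² + (f_v + f_ty)²] = √[427.4² + (125.3 + 206.6)²] = 541.1 N/mm.
Capacity per unit length: r_n/Ω = (1/2.0) × 0.6 × 550 × (0.707 × 5) = 583.3 N/mm.
541.1 ≤ 583.3 → adequate.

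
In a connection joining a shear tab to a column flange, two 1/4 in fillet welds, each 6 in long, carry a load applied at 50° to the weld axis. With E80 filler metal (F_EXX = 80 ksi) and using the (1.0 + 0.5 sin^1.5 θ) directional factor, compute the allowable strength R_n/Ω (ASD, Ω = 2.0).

R_n/Ω ≈ 68 kip

t_e = 0.707 × 0.25 = 0.1767 in; A_we = 0.1767 × 12 = 2.121 in².
Directional factor: 1.0 + 0.5 sin^1.5(50°) = 1.335.
F_nw = 0.6 × 80 × 1.335 = 64.09 ksi.
R_n/Ω = (64.09 × 2.121) / 2.0 = 67.97 kip.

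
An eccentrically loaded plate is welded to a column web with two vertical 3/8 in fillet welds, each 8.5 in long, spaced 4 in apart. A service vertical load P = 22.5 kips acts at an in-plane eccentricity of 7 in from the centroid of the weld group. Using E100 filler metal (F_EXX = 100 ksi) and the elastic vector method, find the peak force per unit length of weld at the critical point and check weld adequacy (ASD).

Total weld length L_w = 17 in. Treat welds as unit-width lines.
Polar moment about centroid: J = 2[d³/12 + d(b/2)²] = 2[8.5³/12 + 8.5×2²] = 170.4 in³.
Direct shear f_v = P/L_w = 22.5 / 17 = 1.324 kip/in (vertical).
Torsion M = P·e = 22.5 × 7 = 157.5 kip·in.
Critical point at (x, y) = (2, 4.25) from centroid. f_tx = M·y/J = 3.929 kip/in; f_ty = M·x/J = 1.849 kip/in.
Resultant f_max = √[f_tx² + (f_v + f_ty)²] = √[3.929² + (1.324 + 1.849)²] = 5.05 kip/in.
Capacity per unit length: r_n/Ω = (1/2.0) × 0.6 × 100 × (0.707 × 0.375) = 7.954 kip/in.
5.05 ≤ 7.954 → adequate.

f_max ≈ 5.05 kip/in; adequate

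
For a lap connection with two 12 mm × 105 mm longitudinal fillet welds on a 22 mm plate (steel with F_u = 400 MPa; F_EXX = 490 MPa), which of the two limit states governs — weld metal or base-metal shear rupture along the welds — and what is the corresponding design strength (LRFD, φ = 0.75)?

t_e = 0.707 × 12 = 8.484 mm; L = 210 mm.
Weld metal: φR_n = 0.75 × 0.6 × 490 × 8.484 × 210 × 10⁻³ = 392.9 kN.
Base metal (shear rupture): φR_n = 0.75 × 0.6 × 400 × 22 × 210 × 10⁻³ = 831.6 kN.
Governing: weld metal.

φR_n ≈ 393 kN (weld metal governs)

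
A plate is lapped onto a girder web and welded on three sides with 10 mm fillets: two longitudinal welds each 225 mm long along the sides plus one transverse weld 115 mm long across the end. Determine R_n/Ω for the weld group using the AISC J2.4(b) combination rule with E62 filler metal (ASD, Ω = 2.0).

E62XX → F_EXX = 620 MPa.
t_e = 0.707 × 10 = 7.07 mm.
R_nwl = 0.6 × 620 × 7.07 × 450 × 10⁻³ = 1184 kN (longitudinal, 2 welds).
R_nwt = 0.6 × 620 × 7.07 × 115 × 10⁻³ = 302.5 kN (transverse, base value).
(i) R_nwl + R_nwt = 1486 kN; (ii) 0.85 R_nwl + 1.5 R_nwt = 1460 kN.
R_n = max = 1486 kN [governs: (i)]; R_n/Ω = 743 kN.

R_n/Ω ≈ 743 kN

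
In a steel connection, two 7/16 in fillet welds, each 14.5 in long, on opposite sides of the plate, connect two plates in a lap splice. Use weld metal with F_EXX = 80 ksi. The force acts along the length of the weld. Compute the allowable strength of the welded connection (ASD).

Effective throat t_e = 0.707 × 0.4375 = 0.3093 in.
Total length L = 29 in; A_we = 0.3093 × 29 = 8.97 in².
F_nw = 0.6 F_EXX = 0.6 × 80 = 48 ksi.
R_n = 48 × 8.97 = 430.6 kip; R_n/Ω = 430.6/2.0 = 215.3 kip.

R_n/Ω ≈ 215 kip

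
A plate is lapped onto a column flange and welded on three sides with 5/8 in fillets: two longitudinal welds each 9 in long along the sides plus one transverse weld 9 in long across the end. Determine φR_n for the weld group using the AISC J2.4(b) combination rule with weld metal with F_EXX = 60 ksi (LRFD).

t_e = 0.707 × 0.625 = 0.4419 in.
R_nwl = 0.6 × 60 × 0.4419 × 18 = 286.3 kips (longitudinal, 2 welds).
R_nwt = 0.6 × 60 × 0.4419 × 9 = 143.2 kips (transverse, base value).
(i) R_nwl + R_nwt = 429.5 kips; (ii) 0.85 R_nwl + 1.5 R_nwt = 458.1 kips.
R_n = max = 458.1 kips [governs: (ii)]; φR_n = 343.6 kips.

φR_n ≈ 344 kips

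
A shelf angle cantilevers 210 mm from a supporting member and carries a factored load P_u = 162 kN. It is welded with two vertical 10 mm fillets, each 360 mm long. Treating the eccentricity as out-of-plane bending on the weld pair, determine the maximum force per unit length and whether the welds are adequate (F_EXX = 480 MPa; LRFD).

L_w = 2 × 360 = 720 mm; section modulus (unit throat) S = 2 × L²/6 = 43200 mm².
Direct shear f_v = P/L_w = 162×10³/720 = 225 N/mm.
Moment M = P × e = 162×10³ × 210 = 34020000 N·mm; bending f_b = M/S = 787.5 N/mm.
f_max = √(f_v² + f_b²) = √(225² + 787.5²) = 819 N/mm.
φr_n = 0.75 × 0.6 × 480 × (0.707 × 10) = 1527 N/mm → adequate.

f_max ≈ 819 N/mm; adequate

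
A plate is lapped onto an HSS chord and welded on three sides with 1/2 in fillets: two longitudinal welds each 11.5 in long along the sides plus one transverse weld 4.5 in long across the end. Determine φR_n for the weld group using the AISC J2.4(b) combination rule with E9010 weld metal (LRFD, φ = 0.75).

E90XX → F_EXX = 90 ksi.
t_e = 0.707 × 0.5 = 0.3535 in.
R_nwl = 0.6 × 90 × 0.3535 × 23 = 439 kip (longitudinal, 2 welds).
R_nwt = 0.6 × 90 × 0.3535 × 4.5 = 85.9 kip (transverse, base value).
(i) R_nwl + R_nwt = 524.9 kip; (ii) 0.85 R_nwl + 1.5 R_nwt = 502 kip.
R_n = max = 524.9 kip [governs: (i)]; φR_n = 393.7 kip.

φR_n ≈ 394 kip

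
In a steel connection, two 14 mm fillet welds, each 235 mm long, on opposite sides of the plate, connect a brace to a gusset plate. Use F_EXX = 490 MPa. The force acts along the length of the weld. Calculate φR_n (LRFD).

Effective throat t_e = 0.707 × 14 = 9.898 mm.
Total length L = 470 mm; A_we = 9.898 × 470 = 4652 mm².
F_nw = 0.6 F_EXX = 0.6 × 490 = 294 MPa.
φR_n = 0.75 × 294 × 4652 × 10⁻³ = 1026 kN.

φR_n ≈ 1030 kN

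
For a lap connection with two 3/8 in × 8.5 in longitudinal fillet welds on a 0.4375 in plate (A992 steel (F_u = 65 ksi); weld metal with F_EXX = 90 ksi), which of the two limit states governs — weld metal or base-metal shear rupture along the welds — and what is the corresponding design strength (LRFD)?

φR_n ≈ 183 kips (weld metal governs)

t_e = 0.707 × 0.375 = 0.2651 in; L = 17 in.
Weld metal: φR_n = 0.75 × 0.6 × 90 × 0.2651 × 17 = 182.5 kips.
Base metal (shear rupture): φR_n = 0.75 × 0.6 × 65 × 0.4375 × 17 = 217.5 kips.
Governing: weld metal.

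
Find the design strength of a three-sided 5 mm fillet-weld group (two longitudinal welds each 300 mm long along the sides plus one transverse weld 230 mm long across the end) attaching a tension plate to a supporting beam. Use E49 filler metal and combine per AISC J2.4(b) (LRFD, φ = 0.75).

E49XX → F_EXX = 490 MPa.
t_e = 0.707 × 5 = 3.535 mm.
R_nwl = 0.6 × 490 × 3.535 × 600 × 10⁻³ = 623.6 kN (longitudinal, 2 welds).
R_nwt = 0.6 × 490 × 3.535 × 230 × 10⁻³ = 239 kN (transverse, base value).
(i) R_nwl + R_nwt = 862.6 kN; (ii) 0.85 R_nwl + 1.5 R_nwt = 888.6 kN.
R_n = max = 888.6 kN [governs: (ii)]; φR_n = 666.4 kN.

φR_n ≈ 666 kN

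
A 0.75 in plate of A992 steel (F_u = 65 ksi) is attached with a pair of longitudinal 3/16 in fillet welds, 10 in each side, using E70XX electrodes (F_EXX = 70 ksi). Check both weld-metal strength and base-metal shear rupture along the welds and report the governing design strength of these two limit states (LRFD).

t_e = 0.707 × 0.1875 = 0.1326 in; L = 20 in.
Weld metal: φR_n = 0.75 × 0.6 × 70 × 0.1326 × 20 = 83.51 kips.
Base metal (shear rupture): φR_n = 0.75 × 0.6 × 65 × 0.75 × 20 = 438.8 kips.
Governing: weld metal.

φR_n ≈ 83.5 kips (weld metal governs)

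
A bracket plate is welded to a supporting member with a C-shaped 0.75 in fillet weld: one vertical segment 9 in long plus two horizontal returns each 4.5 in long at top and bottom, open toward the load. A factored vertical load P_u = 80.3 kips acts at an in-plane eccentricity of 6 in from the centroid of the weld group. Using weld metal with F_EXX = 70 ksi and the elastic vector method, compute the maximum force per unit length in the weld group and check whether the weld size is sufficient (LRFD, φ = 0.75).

Total weld length L_w = 18 in. Treat welds as unit-width lines.
Centroid: x̄ = 2×4.5×2.25 / 18 = 1.125 in from the vertical weld.
Polar moment about centroid: J = I_x + I_y = [9³/12 + 2×4.5×4.5²] + [9×1.125² + 2(4.5³/12 + 4.5×1.125²)] = 281 in³.
Direct shear f_v = P/L_w = 80.3 / 18 = 4.461 kip/in (vertical).
Torsion M = P·e = 80.3 × 6 = 481.8 kip·in.
Critical point at (x, y) = (3.375, 4.5) from centroid. f_tx = M·y/J = 7.717 kip/in; f_ty = M·x/J = 5.787 kip/in.
Resultant f_max = √[f_tx² + (f_v + f_ty)²] = √[7.717² + (4.461 + 5.787)²] = 12.83 kip/in.
Capacity per unit length: φr_n = 0.75 × 0.6 × 70 × (0.707 × 0.75) = 16.7 kip/in.
12.83 ≤ 16.7 → adequate.

f_max ≈ 12.8 kip/in; adequate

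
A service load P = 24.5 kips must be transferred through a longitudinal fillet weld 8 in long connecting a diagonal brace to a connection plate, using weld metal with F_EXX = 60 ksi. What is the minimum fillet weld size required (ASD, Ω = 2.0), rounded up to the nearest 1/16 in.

w = 1/4 in

Total weld length L = 8 in.
Required throat t_e = P × Ω / (0.6 F_EXX × L) = 24.5 × 2.0 / (0.6 × 60 × 8) = 0.1701 in.
Required leg w = t_e / 0.707 = 0.2406 in → use 1/4 in.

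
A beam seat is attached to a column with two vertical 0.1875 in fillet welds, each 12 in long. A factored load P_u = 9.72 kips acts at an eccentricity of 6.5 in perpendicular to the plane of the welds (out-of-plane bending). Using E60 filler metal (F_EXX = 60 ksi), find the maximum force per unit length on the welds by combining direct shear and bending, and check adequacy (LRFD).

f_max ≈ 1.38 kip/in; adequate

L_w = 2 × 12 = 24 in; section modulus (unit throat) S = 2 × L²/6 = 48 in².
Direct shear f_v = P/L_w = 9.72/24 = 0.405 kip/in.
Moment M = P × e = 9.72 × 6.5 = 63.18 kip·in; bending f_b = M/S = 1.316 kip/in.
f_max = √(f_v² + f_b²) = √(0.405² + 1.316²) = 1.377 kip/in.
φr_n = 0.75 × 0.6 × 60 × (0.707 × 0.1875) = 3.579 kip/in → adequate.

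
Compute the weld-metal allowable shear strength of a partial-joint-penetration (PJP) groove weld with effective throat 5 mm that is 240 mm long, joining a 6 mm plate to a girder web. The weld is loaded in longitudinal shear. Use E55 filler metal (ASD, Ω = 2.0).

E55XX → F_EXX = 550 MPa.
Effective throat (given) t_e = 5 mm.
A_we = 5 × 240 = 1200 mm².
F_nw = 0.6 F_EXX = 330 MPa.
R_n/Ω = (330 × 1200) / 2.0 × 10⁻³ = 198 kN.

R_n/Ω ≈ 198 kN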